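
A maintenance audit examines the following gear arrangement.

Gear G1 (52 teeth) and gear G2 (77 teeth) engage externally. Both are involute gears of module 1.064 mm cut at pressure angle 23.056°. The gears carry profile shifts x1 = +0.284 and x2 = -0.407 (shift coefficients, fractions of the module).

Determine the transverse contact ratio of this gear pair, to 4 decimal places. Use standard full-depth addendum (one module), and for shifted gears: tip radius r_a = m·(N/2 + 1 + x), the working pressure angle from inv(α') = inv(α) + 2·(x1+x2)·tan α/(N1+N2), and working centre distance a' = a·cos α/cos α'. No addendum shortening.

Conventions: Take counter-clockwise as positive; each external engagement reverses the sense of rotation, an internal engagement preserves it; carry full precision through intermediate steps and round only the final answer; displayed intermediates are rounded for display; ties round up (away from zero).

class = single-mesh tooth geometry [involute pair 52T × 77T, m = 1.064]
base radii: r_b1 = 25.454269, r_b2 = 37.691899
tip radii: r_a1 = 29.030176, r_a2 = 41.594952
inv(α') = inv(23.056°) + 2·(+0.284-0.407)·tan α/(52+77) = 0.02241401  ⇒  α' = 22.79604°
a' = a·cos α / cos α' = 68.6280·cos 23.056°/cos 22.79604° = 68.496428
action lengths: √(r_a1²−r_b1²) = 13.958198, √(r_a2²−r_b2²) = 17.591498
base pitch p_b = π·m·cos α = 3.075652
CR = (13.958198 + 17.591498 − 68.496428·sin 22.79604°)/3.075652 = 1.629127
contact ratio ≈ 1.6291

1.6291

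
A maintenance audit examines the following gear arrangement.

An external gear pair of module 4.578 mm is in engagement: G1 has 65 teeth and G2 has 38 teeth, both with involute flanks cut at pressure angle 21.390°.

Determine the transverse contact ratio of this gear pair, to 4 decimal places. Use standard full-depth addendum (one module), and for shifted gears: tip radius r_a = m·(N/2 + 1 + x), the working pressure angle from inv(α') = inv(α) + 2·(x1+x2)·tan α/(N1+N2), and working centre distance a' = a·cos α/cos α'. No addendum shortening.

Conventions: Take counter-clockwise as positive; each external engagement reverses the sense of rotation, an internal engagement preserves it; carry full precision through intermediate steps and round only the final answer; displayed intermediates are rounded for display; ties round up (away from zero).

1.6805

recognized (one external pair, fixed centres): single-mesh tooth geometry, m = 4.578, N1 = 65, N2 = 38
base radii: r_b1 = 138.536613, r_b2 = 80.990635
tip radii: r_a1 = 153.363000, r_a2 = 91.560000
no profile shift: α' = α, a' = a
action lengths: √(r_a1²−r_b1²) = 65.786144, √(r_a2²−r_b2²) = 42.705394
base pitch p_b = π·m·cos α = 13.391557
CR = (65.786144 + 42.705394 − 235.767000·sin 21.39000°)/13.391557 = 1.680458
contact ratio ≈ 1.6805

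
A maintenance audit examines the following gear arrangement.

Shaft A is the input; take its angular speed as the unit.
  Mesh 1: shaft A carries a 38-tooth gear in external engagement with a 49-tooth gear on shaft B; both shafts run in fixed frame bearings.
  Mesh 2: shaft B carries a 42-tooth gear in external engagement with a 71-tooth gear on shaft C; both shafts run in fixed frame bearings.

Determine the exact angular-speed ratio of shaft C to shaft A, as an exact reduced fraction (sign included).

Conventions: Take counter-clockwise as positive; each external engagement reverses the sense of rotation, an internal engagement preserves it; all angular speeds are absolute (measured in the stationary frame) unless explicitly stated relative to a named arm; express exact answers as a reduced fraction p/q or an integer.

class = fixed-axis compound train [2 meshes; 2 ratios multiply, 2 sense flips]
mesh 1 [38T→49T]: running ratio 38/49, sense −
mesh 2 [42T→71T]: running ratio 228/497, sense +
ω_out/ω_in = 228/497

228/497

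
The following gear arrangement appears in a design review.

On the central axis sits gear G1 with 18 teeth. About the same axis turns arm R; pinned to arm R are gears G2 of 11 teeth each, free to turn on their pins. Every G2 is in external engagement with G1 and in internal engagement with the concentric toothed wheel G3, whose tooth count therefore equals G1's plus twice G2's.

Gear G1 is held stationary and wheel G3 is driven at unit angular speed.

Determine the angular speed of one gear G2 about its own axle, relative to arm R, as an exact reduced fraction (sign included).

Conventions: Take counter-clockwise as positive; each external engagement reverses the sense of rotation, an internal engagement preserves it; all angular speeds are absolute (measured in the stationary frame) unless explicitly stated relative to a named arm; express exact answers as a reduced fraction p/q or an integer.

360/319

planetary set (18T centre, 11T on arm, 40T internal) — Willis relation
ring teeth: 18 + 2·11 = 40
18(ω_sun−ω_arm) = −40(ω_ring−ω_arm),  ω_sun = 0, ω_ring = 1
18(0−ω_arm) = −40(1−ω_arm)  ⇒  58·ω_arm = 40  ⇒  ω_arm = 20/29
sun–planet mesh: 18·(0−20/29) = −11·(ω_p−ω_arm)  ⇒  ω_p−ω_arm = 360/319
exact speed ratio = 360/319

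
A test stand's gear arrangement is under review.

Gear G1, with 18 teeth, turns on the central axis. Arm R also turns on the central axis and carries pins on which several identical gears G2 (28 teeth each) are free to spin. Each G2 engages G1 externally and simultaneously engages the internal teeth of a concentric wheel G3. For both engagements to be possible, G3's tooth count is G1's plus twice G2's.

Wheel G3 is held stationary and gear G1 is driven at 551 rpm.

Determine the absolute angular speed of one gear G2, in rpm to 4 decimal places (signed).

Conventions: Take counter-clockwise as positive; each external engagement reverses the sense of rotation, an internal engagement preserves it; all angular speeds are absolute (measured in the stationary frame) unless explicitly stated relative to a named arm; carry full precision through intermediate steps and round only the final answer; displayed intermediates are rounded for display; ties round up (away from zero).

recognized (axles ride arm R): planetary set, 18/28/74 teeth
normalise by the input: solve with ω_sun = 1, then scale by 551 rpm
ring teeth: 18 + 2·28 = 74
18(ω_sun−ω_arm) = −74(ω_ring−ω_arm),  ω_ring = 0, ω_sun = 1
18(1−ω_arm) = −74(0−ω_arm)  ⇒  92·ω_arm = 18  ⇒  ω_arm = 9/46
sun–planet mesh: 18·(1−9/46) = −28·(ω_p−ω_arm)  ⇒  ω_p−ω_arm = -333/644
ω_p = 9/46 − 333/644 = -9/28
scale: ω_p = -9/28 × 551 rpm = -177.1071 rpm

-177.1071 rpm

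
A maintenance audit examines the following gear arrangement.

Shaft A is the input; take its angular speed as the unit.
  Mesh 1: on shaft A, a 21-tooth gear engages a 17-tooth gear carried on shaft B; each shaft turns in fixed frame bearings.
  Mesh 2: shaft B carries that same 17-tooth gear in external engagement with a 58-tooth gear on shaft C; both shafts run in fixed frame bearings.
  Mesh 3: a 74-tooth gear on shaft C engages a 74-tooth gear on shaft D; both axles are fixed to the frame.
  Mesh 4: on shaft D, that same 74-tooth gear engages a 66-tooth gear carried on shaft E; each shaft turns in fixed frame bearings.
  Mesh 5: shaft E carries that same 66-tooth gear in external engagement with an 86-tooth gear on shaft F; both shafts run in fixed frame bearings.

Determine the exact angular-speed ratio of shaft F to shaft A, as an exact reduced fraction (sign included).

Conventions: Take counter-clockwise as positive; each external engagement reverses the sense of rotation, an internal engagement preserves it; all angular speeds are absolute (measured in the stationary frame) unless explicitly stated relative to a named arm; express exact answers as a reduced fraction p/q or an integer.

class = fixed-axis compound train [5 meshes; 5 ratios multiply, 5 sense flips]
mesh 1 [21T→17T]: running ratio 21/17, sense −
mesh 2 [17T→58T]: running ratio 21/58, sense +
mesh 3 [74T→74T]: running ratio 21/58, sense −
mesh 4 [74T→66T]: running ratio 259/638, sense +
mesh 5 [66T→86T]: running ratio 777/2494, sense −
ω_out/ω_in = -777/2494

-777/2494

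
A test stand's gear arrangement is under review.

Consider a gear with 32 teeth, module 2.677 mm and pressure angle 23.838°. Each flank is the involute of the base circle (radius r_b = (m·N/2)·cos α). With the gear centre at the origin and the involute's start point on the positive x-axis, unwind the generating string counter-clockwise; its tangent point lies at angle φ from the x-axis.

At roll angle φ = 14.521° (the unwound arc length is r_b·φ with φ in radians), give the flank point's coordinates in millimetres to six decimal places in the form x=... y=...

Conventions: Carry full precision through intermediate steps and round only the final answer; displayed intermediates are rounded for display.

recognized (one wheel, involute flank): single-mesh tooth geometry, m = 2.677, N = 32
pitch radius r_p = m·N/2 = 2.677·32/2 = 42.832000
base radius r_b = r_p·cos α = 42.832000·cos 23.838° = 39.178080
roll angle φ = 14.521° = 0.25343926 rad
x = r_b·(cos φ + φ·sin φ) = 40.416180
y = r_b·(sin φ − φ·cos φ) = 0.211228

x=40.416180 y=0.211228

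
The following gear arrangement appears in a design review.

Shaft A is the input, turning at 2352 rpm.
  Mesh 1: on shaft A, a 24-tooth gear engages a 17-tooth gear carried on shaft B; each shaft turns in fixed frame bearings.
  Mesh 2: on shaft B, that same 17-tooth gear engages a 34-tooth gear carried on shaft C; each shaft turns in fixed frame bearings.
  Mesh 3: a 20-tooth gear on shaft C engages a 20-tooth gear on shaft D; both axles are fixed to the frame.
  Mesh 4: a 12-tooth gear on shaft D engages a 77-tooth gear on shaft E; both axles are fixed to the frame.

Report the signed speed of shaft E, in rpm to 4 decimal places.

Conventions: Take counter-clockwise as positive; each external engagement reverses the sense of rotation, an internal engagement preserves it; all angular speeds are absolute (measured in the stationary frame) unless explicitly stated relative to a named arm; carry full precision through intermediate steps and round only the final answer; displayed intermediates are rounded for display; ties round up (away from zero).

+258.7380 rpm

4-mesh fixed-axis compound train (all bearings frame-fixed)
mesh 1 [24T→17T]: ω = 2352.0000×24/17 = 3320.4706 rpm, sense flips to −
mesh 2 [17T→34T]: ω = 3320.4706×17/34 = 1660.2353 rpm, sense flips to +
mesh 3 [20T→20T]: ω = 1660.2353×20/20 = 1660.2353 rpm, sense flips to −
mesh 4 [12T→77T]: ω = 1660.2353×12/77 = 258.7380 rpm, sense flips to +
signed output speed = +258.7380 rpm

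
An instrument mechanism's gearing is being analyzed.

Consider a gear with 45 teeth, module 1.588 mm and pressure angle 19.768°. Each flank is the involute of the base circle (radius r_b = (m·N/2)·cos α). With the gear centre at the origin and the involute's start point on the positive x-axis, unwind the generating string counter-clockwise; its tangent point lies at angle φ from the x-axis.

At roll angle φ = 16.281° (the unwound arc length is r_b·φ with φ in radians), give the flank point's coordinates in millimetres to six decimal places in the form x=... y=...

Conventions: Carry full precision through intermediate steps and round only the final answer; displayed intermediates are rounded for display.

x=34.954650 y=0.255093

single-mesh involute tooth geometry (45T wheel at module 1.588)
pitch radius r_p = m·N/2 = 1.588·45/2 = 35.730000
base radius r_b = r_p·cos α = 35.730000·cos 19.768° = 33.624424
roll angle φ = 16.281° = 0.28415706 rad
x = r_b·(cos φ + φ·sin φ) = 34.954650
y = r_b·(sin φ − φ·cos φ) = 0.255093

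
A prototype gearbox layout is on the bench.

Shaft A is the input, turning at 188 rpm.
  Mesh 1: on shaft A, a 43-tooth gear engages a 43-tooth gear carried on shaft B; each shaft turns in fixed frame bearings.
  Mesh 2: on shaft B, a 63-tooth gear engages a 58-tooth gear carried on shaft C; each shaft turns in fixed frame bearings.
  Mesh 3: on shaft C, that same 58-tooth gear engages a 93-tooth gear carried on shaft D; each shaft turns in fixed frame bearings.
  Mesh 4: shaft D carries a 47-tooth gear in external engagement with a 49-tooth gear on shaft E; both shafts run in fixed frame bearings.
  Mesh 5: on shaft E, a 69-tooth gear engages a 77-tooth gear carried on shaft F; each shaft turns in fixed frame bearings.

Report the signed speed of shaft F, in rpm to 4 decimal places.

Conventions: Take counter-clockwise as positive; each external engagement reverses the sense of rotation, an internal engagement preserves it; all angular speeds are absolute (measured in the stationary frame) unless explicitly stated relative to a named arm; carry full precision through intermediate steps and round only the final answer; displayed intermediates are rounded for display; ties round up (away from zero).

-109.4651 rpm

topology: fixed-axis compound train — 5 meshes, A→F
mesh 1 [43T→43T]: ω = 188.0000×43/43 = 188.0000 rpm, sense flips to −
mesh 2 [63T→58T]: ω = 188.0000×63/58 = 204.2069 rpm, sense flips to +
mesh 3 [58T→93T]: ω = 204.2069×58/93 = 127.3548 rpm, sense flips to −
mesh 4 [47T→49T]: ω = 127.3548×47/49 = 122.1567 rpm, sense flips to +
mesh 5 [69T→77T]: ω = 122.1567×69/77 = 109.4651 rpm, sense flips to −
signed output speed = -109.4651 rpm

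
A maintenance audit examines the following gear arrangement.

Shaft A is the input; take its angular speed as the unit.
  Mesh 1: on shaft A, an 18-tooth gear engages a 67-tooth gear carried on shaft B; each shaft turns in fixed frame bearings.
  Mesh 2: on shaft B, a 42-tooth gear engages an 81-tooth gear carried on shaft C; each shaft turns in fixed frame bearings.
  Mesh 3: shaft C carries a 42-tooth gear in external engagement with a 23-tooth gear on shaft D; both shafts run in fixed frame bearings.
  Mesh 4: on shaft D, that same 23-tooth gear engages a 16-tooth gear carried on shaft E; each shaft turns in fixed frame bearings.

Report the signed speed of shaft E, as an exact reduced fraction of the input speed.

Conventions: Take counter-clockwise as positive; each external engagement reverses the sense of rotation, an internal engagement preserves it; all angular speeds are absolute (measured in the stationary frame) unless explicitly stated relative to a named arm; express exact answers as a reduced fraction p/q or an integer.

4-mesh fixed-axis compound train (all bearings frame-fixed)
mesh 1 [18T→67T]: |ω|/ω_in = 1×18/67 = 18/67, sense flips to −
mesh 2 [42T→81T]: |ω|/ω_in = (18/67)×42/81 = 28/201, sense flips to +
mesh 3 [42T→23T]: |ω|/ω_in = (28/201)×42/23 = 392/1541, sense flips to −
mesh 4 [23T→16T]: |ω|/ω_in = (392/1541)×23/16 = 49/134, sense flips to +
signed output speed (× input speed) = 49/134

49/134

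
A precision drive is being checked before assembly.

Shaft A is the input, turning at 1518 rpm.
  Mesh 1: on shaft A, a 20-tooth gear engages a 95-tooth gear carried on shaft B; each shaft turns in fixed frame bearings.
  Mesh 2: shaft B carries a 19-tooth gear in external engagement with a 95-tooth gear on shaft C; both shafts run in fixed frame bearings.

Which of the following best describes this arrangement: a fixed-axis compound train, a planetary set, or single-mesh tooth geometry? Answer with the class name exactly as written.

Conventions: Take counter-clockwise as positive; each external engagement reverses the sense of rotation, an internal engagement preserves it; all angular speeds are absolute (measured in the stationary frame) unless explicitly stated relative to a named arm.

fixed-axis compound train

2-mesh fixed-axis compound train (all bearings frame-fixed)
classification: fixed-axis compound train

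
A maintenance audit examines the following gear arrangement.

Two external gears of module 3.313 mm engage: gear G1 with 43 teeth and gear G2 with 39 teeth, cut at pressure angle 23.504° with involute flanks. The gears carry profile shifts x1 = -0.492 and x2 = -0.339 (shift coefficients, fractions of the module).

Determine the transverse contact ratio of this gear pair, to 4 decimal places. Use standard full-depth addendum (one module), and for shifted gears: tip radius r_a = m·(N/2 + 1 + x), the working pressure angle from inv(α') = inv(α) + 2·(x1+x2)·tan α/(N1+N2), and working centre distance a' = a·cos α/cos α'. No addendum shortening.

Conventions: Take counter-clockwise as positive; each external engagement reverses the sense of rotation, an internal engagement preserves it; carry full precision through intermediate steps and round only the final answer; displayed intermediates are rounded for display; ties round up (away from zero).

class = single-mesh tooth geometry [involute pair 43T × 39T, m = 3.313]
base radii: r_b1 = 65.319748, r_b2 = 59.243492
tip radii: r_a1 = 72.912504, r_a2 = 66.793393
inv(α') = inv(23.504°) + 2·(-0.492-0.339)·tan α/(43+39) = 0.01585862  ⇒  α' = 20.40378°
a' = a·cos α / cos α' = 135.8330·cos 23.504°/cos 20.40378° = 132.901618
action lengths: √(r_a1²−r_b1²) = 32.396972, √(r_a2²−r_b2²) = 30.847464
base pitch p_b = π·m·cos α = 9.544560
CR = (32.396972 + 30.847464 − 132.901618·sin 20.40378°)/9.544560 = 1.771736
contact ratio ≈ 1.7717

1.7717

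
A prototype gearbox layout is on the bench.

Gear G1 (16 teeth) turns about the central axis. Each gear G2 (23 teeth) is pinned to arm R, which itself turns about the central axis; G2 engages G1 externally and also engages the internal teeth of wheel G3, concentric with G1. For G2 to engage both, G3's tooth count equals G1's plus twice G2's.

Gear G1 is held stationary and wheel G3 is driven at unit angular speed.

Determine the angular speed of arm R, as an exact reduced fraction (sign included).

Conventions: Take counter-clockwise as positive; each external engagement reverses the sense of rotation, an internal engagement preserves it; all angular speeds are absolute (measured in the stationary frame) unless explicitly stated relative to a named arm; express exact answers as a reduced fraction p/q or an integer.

recognized (axles ride arm R): planetary set, 16/23/62 teeth
ring teeth: 16 + 2·23 = 62
16(ω_sun−ω_arm) = −62(ω_ring−ω_arm),  ω_sun = 0, ω_ring = 1
16(0−ω_arm) = −62(1−ω_arm)  ⇒  78·ω_arm = 62  ⇒  ω_arm = 31/39
exact speed ratio = 31/39

31/39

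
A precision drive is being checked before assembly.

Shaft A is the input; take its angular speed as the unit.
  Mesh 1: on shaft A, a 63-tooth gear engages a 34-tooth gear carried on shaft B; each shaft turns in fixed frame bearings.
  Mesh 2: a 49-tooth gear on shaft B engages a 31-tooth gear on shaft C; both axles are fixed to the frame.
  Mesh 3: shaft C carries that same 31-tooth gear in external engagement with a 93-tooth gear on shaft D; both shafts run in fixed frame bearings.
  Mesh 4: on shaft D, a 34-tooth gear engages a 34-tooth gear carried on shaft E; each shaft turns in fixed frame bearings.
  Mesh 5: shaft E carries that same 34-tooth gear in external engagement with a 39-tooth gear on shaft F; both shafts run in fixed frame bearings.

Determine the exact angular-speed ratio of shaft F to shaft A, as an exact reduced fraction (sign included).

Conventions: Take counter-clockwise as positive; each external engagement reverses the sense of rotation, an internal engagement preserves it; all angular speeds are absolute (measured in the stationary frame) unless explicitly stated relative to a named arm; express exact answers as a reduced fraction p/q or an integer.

-343/403

class = fixed-axis compound train [5 meshes; 5 ratios multiply, 5 sense flips]
mesh 1 [63T→34T]: running ratio 63/34, sense −
mesh 2 [49T→31T]: running ratio 3087/1054, sense +
mesh 3 [31T→93T]: running ratio 1029/1054, sense −
mesh 4 [34T→34T]: running ratio 1029/1054, sense +
mesh 5 [34T→39T]: running ratio 343/403, sense −
ω_out/ω_in = -343/403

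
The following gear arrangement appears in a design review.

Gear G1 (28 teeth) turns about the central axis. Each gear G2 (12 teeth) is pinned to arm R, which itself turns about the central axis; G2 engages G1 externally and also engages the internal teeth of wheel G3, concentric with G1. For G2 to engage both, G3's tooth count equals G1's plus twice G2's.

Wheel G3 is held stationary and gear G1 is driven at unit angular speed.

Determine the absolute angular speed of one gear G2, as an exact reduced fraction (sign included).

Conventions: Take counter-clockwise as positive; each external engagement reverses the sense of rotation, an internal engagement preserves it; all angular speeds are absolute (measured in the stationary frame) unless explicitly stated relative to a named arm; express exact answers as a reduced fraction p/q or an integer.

planetary set (28T centre, 12T on arm, 52T internal) — Willis relation
ring teeth: 28 + 2·12 = 52
28(ω_sun−ω_arm) = −52(ω_ring−ω_arm),  ω_ring = 0, ω_sun = 1
28(1−ω_arm) = −52(0−ω_arm)  ⇒  80·ω_arm = 28  ⇒  ω_arm = 7/20
sun–planet mesh: 28·(1−7/20) = −12·(ω_p−ω_arm)  ⇒  ω_p−ω_arm = -91/60
ω_p = 7/20 − 91/60 = -7/6
exact speed ratio = -7/6

-7/6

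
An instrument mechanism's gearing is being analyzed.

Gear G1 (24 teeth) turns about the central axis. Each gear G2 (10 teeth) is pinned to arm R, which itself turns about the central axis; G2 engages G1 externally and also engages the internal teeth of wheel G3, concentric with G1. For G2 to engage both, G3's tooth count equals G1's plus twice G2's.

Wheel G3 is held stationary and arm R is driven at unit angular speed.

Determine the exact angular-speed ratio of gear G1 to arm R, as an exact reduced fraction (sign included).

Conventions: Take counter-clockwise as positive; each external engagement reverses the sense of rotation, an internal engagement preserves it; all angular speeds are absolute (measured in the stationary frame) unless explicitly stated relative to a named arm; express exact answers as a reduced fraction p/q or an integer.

recognized (axles ride arm R): planetary set, 24/10/44 teeth
ring teeth: 24 + 2·10 = 44
24(ω_sun−ω_arm) = −44(ω_ring−ω_arm),  ω_ring = 0, ω_arm = 1
ω_sun = 1 − (44/24)(0−1) = 17/6
ω_out/ω_in = 17/6

17/6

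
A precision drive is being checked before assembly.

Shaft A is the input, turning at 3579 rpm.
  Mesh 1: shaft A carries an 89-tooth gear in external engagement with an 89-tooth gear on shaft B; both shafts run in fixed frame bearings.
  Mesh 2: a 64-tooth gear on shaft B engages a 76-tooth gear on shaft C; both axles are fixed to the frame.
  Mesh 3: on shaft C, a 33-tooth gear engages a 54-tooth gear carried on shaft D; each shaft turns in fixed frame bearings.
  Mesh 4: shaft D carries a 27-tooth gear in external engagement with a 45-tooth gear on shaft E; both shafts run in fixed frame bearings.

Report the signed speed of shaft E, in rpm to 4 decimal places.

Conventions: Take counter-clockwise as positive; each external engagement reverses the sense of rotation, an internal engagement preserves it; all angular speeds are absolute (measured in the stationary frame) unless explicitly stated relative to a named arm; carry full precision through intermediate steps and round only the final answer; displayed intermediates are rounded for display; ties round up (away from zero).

+1105.0947 rpm

class = fixed-axis compound train [4 meshes; 4 ratios multiply, 4 sense flips]
mesh 1 [89T→89T]: ω = 3579.0000×89/89 = 3579.0000 rpm, sense flips to −
mesh 2 [64T→76T]: ω = 3579.0000×64/76 = 3013.8947 rpm, sense flips to +
mesh 3 [33T→54T]: ω = 3013.8947×33/54 = 1841.8246 rpm, sense flips to −
mesh 4 [27T→45T]: ω = 1841.8246×27/45 = 1105.0947 rpm, sense flips to +
signed output speed = +1105.0947 rpm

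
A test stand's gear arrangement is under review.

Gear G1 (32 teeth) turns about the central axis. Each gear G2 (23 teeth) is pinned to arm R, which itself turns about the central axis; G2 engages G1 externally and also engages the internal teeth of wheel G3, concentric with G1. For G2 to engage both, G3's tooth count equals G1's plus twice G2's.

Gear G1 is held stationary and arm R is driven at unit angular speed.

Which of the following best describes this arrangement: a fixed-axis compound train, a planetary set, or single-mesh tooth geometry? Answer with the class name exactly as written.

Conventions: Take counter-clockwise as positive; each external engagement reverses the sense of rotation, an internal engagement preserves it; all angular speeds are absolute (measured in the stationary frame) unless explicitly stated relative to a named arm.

planetary set

planetary set (32T centre, 23T on arm, 78T internal) — Willis relation
classification: planetary set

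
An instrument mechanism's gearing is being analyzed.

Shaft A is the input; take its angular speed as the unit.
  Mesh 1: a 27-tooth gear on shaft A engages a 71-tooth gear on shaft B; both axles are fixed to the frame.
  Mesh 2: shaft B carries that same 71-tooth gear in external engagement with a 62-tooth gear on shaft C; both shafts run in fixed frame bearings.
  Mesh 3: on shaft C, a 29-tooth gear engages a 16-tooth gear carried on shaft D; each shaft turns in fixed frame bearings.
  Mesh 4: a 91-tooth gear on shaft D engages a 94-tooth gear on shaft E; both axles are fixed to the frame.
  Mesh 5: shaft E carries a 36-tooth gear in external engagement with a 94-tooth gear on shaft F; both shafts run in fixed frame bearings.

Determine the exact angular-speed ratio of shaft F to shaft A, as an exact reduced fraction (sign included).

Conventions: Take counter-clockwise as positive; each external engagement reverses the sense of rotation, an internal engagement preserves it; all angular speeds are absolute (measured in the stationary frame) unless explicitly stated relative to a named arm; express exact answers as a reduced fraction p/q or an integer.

class = fixed-axis compound train [5 meshes; 5 ratios multiply, 5 sense flips]
mesh 1 [27T→71T]: running ratio 27/71, sense −
mesh 2 [71T→62T]: running ratio 27/62, sense +
mesh 3 [29T→16T]: running ratio 783/992, sense −
mesh 4 [91T→94T]: running ratio 71253/93248, sense +
mesh 5 [36T→94T]: running ratio 641277/2191328, sense −
ω_out/ω_in = -641277/2191328

-641277/2191328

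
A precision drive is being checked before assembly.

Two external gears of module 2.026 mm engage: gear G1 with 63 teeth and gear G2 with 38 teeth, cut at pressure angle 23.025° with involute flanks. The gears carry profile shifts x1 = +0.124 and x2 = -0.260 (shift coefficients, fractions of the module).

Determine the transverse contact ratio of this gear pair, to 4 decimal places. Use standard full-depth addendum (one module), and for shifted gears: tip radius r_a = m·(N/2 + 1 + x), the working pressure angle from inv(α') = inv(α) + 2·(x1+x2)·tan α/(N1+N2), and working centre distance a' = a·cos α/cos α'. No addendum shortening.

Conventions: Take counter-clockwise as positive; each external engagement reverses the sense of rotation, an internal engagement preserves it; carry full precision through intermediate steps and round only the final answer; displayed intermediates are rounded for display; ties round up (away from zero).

1.6334

recognized (one external pair, fixed centres): single-mesh tooth geometry, m = 2.026, N1 = 63, N2 = 38
base radii: r_b1 = 58.734813, r_b2 = 35.427348
tip radii: r_a1 = 66.096224, r_a2 = 39.993240
inv(α') = inv(23.025°) + 2·(+0.124-0.260)·tan α/(63+38) = 0.02198327  ⇒  α' = 22.65536°
a' = a·cos α / cos α' = 102.3130·cos 23.025°/cos 22.65536° = 102.035362
action lengths: √(r_a1²−r_b1²) = 30.313900, √(r_a2²−r_b2²) = 18.557001
base pitch p_b = π·m·cos α = 5.857805
CR = (30.313900 + 18.557001 − 102.035362·sin 22.65536°)/5.857805 = 1.633410
contact ratio ≈ 1.6334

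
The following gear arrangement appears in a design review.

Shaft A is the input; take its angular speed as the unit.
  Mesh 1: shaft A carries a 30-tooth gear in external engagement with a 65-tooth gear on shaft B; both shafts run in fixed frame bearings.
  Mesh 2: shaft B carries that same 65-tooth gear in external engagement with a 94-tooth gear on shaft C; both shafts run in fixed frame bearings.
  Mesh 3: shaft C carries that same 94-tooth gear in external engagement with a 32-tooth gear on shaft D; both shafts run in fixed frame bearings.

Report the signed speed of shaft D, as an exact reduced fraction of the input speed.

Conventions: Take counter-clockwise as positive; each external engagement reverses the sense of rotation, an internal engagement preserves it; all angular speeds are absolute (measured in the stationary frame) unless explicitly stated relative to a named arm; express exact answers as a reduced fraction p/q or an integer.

3-mesh fixed-axis compound train (all bearings frame-fixed)
mesh 1 [30T→65T]: |ω|/ω_in = 1×30/65 = 6/13, sense flips to −
mesh 2 [65T→94T]: |ω|/ω_in = (6/13)×65/94 = 15/47, sense flips to +
mesh 3 [94T→32T]: |ω|/ω_in = (15/47)×94/32 = 15/16, sense flips to −
signed output speed (× input speed) = -15/16

-15/16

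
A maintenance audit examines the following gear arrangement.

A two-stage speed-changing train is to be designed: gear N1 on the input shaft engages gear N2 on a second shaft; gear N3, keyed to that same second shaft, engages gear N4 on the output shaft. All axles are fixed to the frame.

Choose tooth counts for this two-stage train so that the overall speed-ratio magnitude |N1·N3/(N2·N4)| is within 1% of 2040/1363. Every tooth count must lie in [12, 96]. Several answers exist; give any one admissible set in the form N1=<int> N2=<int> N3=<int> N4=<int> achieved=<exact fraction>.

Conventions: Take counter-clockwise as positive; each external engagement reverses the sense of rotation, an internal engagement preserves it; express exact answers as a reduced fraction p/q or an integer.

N1=24 N2=29 N3=85 N4=47 achieved=2040/1363

design class (target 2040/1363): fixed-axis compound train
target = 2040/1363 in lowest terms: an exact hit needs N1·N3 = k·2040 and N2·N4 = k·1363 for one integer k, every count in [12, 96]; additionally prefer no 1:1 stage (N1 ≠ N2, N3 ≠ N4)
k = 1: N1·N3 = 2040 = 24·85, N2·N4 = 1363 = 29·47
achieved = 24·85/(29·47) = 2040/1363; |achieved − target| = 0 ≤ 102/6815 ✓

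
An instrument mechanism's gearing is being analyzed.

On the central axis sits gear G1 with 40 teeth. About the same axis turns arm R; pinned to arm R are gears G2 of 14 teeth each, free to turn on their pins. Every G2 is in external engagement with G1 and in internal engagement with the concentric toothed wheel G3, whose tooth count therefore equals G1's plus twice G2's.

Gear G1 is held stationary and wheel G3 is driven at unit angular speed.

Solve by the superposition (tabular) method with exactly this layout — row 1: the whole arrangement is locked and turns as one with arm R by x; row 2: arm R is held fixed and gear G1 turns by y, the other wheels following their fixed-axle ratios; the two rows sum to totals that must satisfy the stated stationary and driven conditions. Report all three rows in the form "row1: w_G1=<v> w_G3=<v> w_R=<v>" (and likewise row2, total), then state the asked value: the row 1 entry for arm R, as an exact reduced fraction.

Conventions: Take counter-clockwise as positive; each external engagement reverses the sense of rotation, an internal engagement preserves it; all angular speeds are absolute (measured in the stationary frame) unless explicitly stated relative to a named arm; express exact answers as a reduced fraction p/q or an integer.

row1: w_G1=17/27 w_G3=17/27 w_R=17/27
row2: w_G1=-17/27 w_G3=10/27 w_R=0
total: w_G1=0 w_G3=1 w_R=17/27
asked value: 17/27

topology: planetary set — G1 40T / G2 14T / G3 68T, arm = carrier (Willis)
superposition row 1 [locked train]: every member turns x
row 2 — arm fixed, fixed-axis ratios: sun y, ring −(40/68)·y, arm 0
boundary: total ω_sun = x + y = 0 and total ω_ring = x − (40/68)·y = 1  ⇒  y = -17/27, x = 17/27
row 2 ring = −(40/68)·(-17/27) = 10/27
totals (row 1 + row 2): sun 17/27 + (-17/27) = 0, ring 17/27 + 10/27 = 1, arm 17/27 + 0 = 17/27
asked cell (row1, arm) = 17/27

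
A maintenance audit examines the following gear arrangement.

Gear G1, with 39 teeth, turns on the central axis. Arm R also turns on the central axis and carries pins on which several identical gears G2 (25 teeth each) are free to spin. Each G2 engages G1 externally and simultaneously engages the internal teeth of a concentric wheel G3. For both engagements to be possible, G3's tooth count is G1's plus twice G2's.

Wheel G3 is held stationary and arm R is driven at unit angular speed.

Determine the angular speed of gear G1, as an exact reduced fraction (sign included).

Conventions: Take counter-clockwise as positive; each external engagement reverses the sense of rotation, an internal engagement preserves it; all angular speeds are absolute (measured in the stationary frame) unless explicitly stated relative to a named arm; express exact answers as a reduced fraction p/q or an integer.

recognized (axles ride arm R): planetary set, 39/25/89 teeth
ring teeth: 39 + 2·25 = 89
39(ω_sun−ω_arm) = −89(ω_ring−ω_arm),  ω_ring = 0, ω_arm = 1
ω_sun = 1 − (89/39)(0−1) = 128/39
exact speed ratio = 128/39

128/39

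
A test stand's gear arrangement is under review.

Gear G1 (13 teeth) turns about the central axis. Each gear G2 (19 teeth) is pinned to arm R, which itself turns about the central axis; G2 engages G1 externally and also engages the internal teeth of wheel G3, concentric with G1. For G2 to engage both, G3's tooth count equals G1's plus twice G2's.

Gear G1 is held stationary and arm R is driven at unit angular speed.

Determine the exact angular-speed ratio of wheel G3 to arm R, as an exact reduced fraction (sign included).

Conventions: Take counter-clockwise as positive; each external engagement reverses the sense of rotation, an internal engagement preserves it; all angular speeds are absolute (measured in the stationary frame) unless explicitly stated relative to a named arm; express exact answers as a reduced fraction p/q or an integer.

recognized (axles ride arm R): planetary set, 13/19/51 teeth
ring teeth: 13 + 2·19 = 51
13(ω_sun−ω_arm) = −51(ω_ring−ω_arm),  ω_sun = 0, ω_arm = 1
ω_ring = 1 − (13/51)(0−1) = 64/51
ω_out/ω_in = 64/51

64/51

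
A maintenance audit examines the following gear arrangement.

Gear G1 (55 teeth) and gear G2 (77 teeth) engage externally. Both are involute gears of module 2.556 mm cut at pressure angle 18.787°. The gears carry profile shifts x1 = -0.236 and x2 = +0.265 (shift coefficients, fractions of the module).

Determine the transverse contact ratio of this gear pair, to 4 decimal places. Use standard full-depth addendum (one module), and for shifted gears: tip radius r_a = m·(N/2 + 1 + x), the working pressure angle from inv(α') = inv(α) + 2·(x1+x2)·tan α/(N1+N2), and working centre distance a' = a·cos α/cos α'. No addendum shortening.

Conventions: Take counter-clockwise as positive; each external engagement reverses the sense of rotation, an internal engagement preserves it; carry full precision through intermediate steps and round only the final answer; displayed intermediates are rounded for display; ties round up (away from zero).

1.8676

single-mesh involute tooth geometry (55T engaging 77T at module 2.556)
base radii: r_b1 = 66.545114, r_b2 = 93.163160
tip radii: r_a1 = 72.242784, r_a2 = 101.639340
inv(α') = inv(18.787°) + 2·(-0.236+0.265)·tan α/(55+77) = 0.01242906  ⇒  α' = 18.86070°
a' = a·cos α / cos α' = 168.6960·cos 18.787°/cos 18.86070° = 168.769984
action lengths: √(r_a1²−r_b1²) = 28.120590, √(r_a2²−r_b2²) = 40.634727
base pitch p_b = π·m·cos α = 7.602096
CR = (28.120590 + 40.634727 − 168.769984·sin 18.86070°)/7.602096 = 1.867554
contact ratio ≈ 1.8676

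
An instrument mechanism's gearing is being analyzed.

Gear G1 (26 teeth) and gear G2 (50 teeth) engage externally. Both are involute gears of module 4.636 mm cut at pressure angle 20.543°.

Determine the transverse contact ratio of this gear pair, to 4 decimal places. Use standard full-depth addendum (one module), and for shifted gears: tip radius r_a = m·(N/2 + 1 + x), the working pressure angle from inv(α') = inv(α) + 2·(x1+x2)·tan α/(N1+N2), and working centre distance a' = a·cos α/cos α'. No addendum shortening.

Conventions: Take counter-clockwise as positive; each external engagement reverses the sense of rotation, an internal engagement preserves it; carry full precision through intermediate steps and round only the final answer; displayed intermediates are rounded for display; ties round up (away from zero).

1.6629

class = single-mesh tooth geometry [involute pair 26T × 50T, m = 4.636]
base radii: r_b1 = 56.435504, r_b2 = 108.529814
tip radii: r_a1 = 64.904000, r_a2 = 120.536000
no profile shift: α' = α, a' = a
action lengths: √(r_a1²−r_b1²) = 32.055626, √(r_a2²−r_b2²) = 52.442413
base pitch p_b = π·m·cos α = 13.638259
CR = (32.055626 + 52.442413 − 176.168000·sin 20.54300°)/13.638259 = 1.662887
contact ratio ≈ 1.6629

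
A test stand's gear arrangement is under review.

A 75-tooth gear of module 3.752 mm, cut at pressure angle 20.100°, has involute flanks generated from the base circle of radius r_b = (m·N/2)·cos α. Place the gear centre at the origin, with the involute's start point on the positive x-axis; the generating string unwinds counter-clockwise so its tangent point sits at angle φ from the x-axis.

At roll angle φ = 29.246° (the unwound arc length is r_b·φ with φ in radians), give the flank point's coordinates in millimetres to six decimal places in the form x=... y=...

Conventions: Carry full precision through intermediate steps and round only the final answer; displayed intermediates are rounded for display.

x=148.238645 y=5.706314

class = single-mesh tooth geometry [base-circle involute, m = 3.752, 75T]
pitch radius r_p = m·N/2 = 3.752·75/2 = 140.700000
base radius r_b = r_p·cos α = 140.700000·cos 20.100° = 132.130561
roll angle φ = 29.246° = 0.51043899 rad
x = r_b·(cos φ + φ·sin φ) = 148.238645
y = r_b·(sin φ − φ·cos φ) = 5.706314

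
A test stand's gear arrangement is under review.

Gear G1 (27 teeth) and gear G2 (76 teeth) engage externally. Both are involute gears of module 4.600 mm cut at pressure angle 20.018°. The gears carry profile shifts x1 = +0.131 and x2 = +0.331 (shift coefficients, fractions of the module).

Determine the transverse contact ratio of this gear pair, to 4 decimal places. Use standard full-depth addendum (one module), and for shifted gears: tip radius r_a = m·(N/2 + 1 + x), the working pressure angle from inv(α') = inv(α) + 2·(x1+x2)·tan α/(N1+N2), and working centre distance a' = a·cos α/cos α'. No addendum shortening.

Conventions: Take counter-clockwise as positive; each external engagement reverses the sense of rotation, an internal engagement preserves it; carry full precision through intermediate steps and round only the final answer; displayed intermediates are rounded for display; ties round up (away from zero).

single-mesh involute tooth geometry (27T engaging 76T at module 4.600)
base radii: r_b1 = 58.348236, r_b2 = 164.239480
tip radii: r_a1 = 67.302600, r_a2 = 180.922600
inv(α') = inv(20.018°) + 2·(+0.131+0.331)·tan α/(27+76) = 0.01821437  ⇒  α' = 21.33228°
a' = a·cos α / cos α' = 236.9000·cos 20.018°/cos 21.33228° = 238.959702
action lengths: √(r_a1²−r_b1²) = 33.542857, √(r_a2²−r_b2²) = 75.883993
base pitch p_b = π·m·cos α = 13.578251
CR = (33.542857 + 75.883993 − 238.959702·sin 21.33228°)/13.578251 = 1.656990
contact ratio ≈ 1.6570

1.6570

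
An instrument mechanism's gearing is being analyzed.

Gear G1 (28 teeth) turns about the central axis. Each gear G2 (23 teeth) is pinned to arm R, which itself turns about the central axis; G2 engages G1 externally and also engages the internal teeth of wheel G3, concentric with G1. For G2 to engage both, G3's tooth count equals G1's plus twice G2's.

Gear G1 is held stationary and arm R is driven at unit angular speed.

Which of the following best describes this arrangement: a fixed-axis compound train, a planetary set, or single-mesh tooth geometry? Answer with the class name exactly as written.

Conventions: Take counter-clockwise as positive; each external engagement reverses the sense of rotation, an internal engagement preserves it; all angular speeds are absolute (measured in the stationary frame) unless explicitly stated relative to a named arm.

recognized (axles ride arm R): planetary set, 28/23/74 teeth
classification: planetary set

planetary set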